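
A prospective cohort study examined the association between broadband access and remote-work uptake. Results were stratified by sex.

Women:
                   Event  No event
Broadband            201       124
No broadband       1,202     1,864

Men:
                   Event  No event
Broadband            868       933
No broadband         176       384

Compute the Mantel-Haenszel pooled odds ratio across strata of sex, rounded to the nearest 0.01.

OR_MH = Σ(aᵢdᵢ/nᵢ) / Σ(bᵢcᵢ/nᵢ), where nᵢ is the stratum total.
Stratum 1 (Women): n = 3391; a·d/n = 201·1864/3391 = 110.4878; b·c/n = 124·1202/3391 = 43.9540
Stratum 2 (Men): n = 2361; a·d/n = 868·384/2361 = 141.1741; b·c/n = 933·176/2361 = 69.5502
OR_MH = (110.4878 + 141.1741) / (43.9540 + 69.5502) = 251.6618 / 113.5042 = 2.21720

2.22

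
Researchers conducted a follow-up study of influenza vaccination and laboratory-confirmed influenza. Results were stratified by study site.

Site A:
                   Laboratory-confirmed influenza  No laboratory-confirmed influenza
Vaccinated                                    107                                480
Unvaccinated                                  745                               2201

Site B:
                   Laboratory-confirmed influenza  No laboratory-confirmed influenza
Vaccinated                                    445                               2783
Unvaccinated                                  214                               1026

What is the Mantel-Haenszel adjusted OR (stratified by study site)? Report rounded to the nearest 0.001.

0.720

OR_MH = Σ(aᵢdᵢ/nᵢ) / Σ(bᵢcᵢ/nᵢ), where nᵢ is the stratum total.
Stratum 1 (Site A): n = 3533; a·d/n = 107·2201/3533 = 66.6592; b·c/n = 480·745/3533 = 101.2171
Stratum 2 (Site B): n = 4468; a·d/n = 445·1026/4468 = 102.1867; b·c/n = 2783·214/4468 = 133.2950
OR_MH = (66.6592 + 102.1867) / (101.2171 + 133.2950) = 168.8459 / 234.5121 = 0.71999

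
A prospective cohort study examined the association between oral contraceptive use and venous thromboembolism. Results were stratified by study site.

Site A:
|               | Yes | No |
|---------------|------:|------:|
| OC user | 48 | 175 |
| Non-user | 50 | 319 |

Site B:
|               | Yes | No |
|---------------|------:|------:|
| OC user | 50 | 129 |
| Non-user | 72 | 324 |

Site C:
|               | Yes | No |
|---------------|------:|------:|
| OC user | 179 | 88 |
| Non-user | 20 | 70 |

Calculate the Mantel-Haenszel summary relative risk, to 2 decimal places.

RR_MH = Σ(aᵢ·n₀ᵢ/nᵢ) / Σ(cᵢ·n₁ᵢ/nᵢ), with n₁ᵢ = aᵢ+bᵢ (exposed), n₀ᵢ = cᵢ+dᵢ (unexposed), nᵢ = n₁ᵢ+n₀ᵢ.
Stratum 1 (Site A): n₁ = 223, n₀ = 369, n = 592; a·n₀/n = 48·369/592 = 29.9189; c·n₁/n = 50·223/592 = 18.8345
Stratum 2 (Site B): n₁ = 179, n₀ = 396, n = 575; a·n₀/n = 50·396/575 = 34.4348; c·n₁/n = 72·179/575 = 22.4139
Stratum 3 (Site C): n₁ = 267, n₀ = 90, n = 357; a·n₀/n = 179·90/357 = 45.1261; c·n₁/n = 20·267/357 = 14.9580
RR_MH = (29.9189 + 34.4348 + 45.1261) / (18.8345 + 22.4139 + 14.9580) = 109.4798 / 56.2064 = 1.94782

1.95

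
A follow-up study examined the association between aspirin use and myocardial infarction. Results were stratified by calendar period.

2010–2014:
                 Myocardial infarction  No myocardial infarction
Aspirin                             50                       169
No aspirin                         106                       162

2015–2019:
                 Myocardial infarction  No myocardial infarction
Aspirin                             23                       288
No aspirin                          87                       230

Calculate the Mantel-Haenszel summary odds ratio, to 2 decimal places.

OR_MH = Σ(aᵢdᵢ/nᵢ) / Σ(bᵢcᵢ/nᵢ), where nᵢ is the stratum total.
Stratum 1 (2010–2014): n = 487; a·d/n = 50·162/487 = 16.6324; b·c/n = 169·106/487 = 36.7844
Stratum 2 (2015–2019): n = 628; a·d/n = 23·230/628 = 8.4236; b·c/n = 288·87/628 = 39.8981
OR_MH = (16.6324 + 8.4236) / (36.7844 + 39.8981) = 25.0560 / 76.6825 = 0.32675

0.33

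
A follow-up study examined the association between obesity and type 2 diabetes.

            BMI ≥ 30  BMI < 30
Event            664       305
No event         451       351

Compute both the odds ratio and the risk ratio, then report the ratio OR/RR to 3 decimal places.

1.323

Reading the table with exposure as columns: a = 664 (BMI ≥ 30, case), b = 451 (BMI ≥ 30, non-case), c = 305 (BMI < 30, case), d = 351.
OR = (664·351)/(451·305) = 233064/137555 = 1.69433
Risk in exposed = 664/1115 = 0.59552; risk in unexposed = 305/656 = 0.46494; RR = 1.28085
OR/RR = 1.69433 / 1.28085 = 1.32282
The outcome is not rare, so the OR lies further from 1 than the RR.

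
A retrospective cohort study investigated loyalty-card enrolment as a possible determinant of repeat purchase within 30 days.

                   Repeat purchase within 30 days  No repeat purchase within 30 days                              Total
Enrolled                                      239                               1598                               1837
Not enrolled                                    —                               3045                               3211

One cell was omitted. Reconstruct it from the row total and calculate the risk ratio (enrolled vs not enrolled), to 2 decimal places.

2.52

The missing cell is in the unexposed row: 3211 − 3045 = 166.
So a = 239, b = 1598, c = 166, d = 3045.
RR = [a/(a+b)] / [c/(c+d)] = (239/1837) / (166/3211) = 0.13010/0.05170 = 2.51664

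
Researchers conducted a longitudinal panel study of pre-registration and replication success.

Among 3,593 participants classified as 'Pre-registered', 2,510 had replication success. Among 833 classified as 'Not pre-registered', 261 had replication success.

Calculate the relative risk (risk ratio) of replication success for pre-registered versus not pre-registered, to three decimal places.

2.230

From the description: a = 2510, b = 1083, c = 261, d = 572.
Risk in exposed = 2510/3593 = 0.69858; risk in unexposed = 261/833 = 0.31333.
RR = 0.69858 / 0.31333 = 2.22957
The risk among the exposed is 2.23 times that among the unexposed.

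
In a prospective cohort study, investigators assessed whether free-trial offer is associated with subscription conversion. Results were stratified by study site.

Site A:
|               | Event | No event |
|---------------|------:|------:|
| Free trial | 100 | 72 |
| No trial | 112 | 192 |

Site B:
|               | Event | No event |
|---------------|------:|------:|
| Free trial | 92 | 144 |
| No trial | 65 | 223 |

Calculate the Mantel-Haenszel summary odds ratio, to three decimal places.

OR_MH = Σ(aᵢdᵢ/nᵢ) / Σ(bᵢcᵢ/nᵢ), where nᵢ is the stratum total.
Stratum 1 (Site A): n = 476; a·d/n = 100·192/476 = 40.3361; b·c/n = 72·112/476 = 16.9412
Stratum 2 (Site B): n = 524; a·d/n = 92·223/524 = 39.1527; b·c/n = 144·65/524 = 17.8626
OR_MH = (40.3361 + 39.1527) / (16.9412 + 17.8626) = 79.4888 / 34.8038 = 2.28391

2.284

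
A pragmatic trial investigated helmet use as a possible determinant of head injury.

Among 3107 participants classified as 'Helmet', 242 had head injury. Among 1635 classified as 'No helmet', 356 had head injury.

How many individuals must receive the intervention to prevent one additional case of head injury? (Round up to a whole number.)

Risk in treated group = 242/3107 = 0.07789; risk in control = 356/1635 = 0.21774.
Absolute risk reduction = 0.21774 − 0.07789 = 0.13985
NNT = 1 / ARR = 1 / 0.13985 = 7.151 → round up → 8

8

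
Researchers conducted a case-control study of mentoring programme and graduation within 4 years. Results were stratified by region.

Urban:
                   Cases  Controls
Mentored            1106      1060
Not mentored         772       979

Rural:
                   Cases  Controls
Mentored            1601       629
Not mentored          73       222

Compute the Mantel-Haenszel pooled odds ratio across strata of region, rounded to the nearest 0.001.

1.837

OR_MH = Σ(aᵢdᵢ/nᵢ) / Σ(bᵢcᵢ/nᵢ), where nᵢ is the stratum total.
Stratum 1 (Urban): n = 3917; a·d/n = 1106·979/3917 = 276.4294; b·c/n = 1060·772/3917 = 208.9150
Stratum 2 (Rural): n = 2525; a·d/n = 1601·222/2525 = 140.7612; b·c/n = 629·73/2525 = 18.1850
OR_MH = (276.4294 + 140.7612) / (208.9150 + 18.1850) = 417.1906 / 227.0999 = 1.83704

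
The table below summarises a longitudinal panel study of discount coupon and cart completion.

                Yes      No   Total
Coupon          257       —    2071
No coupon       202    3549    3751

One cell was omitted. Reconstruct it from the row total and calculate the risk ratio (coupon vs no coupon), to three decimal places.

2.304

The missing cell is in the exposed row: 2071 − 257 = 1814.
So a = 257, b = 1814, c = 202, d = 3549.
RR = [a/(a+b)] / [c/(c+d)] = (257/2071) / (202/3751) = 0.12409/0.05385 = 2.30435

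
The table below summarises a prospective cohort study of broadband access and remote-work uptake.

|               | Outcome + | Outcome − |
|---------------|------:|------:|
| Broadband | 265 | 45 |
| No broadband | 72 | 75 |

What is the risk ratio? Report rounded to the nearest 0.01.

Cells: a = 265, b = 45, c = 72, d = 75.
Risk in exposed = 265/310 = 0.85484; risk in unexposed = 72/147 = 0.48980.
RR = 0.85484 / 0.48980 = 1.74530
The risk among the exposed is 1.75 times that among the unexposed.

1.75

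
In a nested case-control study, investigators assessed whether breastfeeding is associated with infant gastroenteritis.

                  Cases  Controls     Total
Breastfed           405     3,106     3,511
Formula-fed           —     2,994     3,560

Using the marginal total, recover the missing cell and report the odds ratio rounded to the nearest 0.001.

0.690

The missing cell is in the unexposed row: 3560 − 2994 = 566.
So a = 405, b = 3106, c = 566, d = 2994.
OR = (a·d)/(b·c) = (405 × 2994) / (3106 × 566) = 1212570 / 1757996 = 0.68975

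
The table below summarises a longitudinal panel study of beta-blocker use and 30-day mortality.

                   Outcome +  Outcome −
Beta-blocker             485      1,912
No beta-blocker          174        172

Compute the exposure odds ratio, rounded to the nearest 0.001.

Cells: a = 485, b = 1912, c = 174, d = 172.
OR = (a·d)/(b·c) = (485 × 172) / (1912 × 174) = 83420 / 332688 = 0.25075
Exposure is associated with lower odds of 30-day mortality (OR = 0.25 < 1).

0.251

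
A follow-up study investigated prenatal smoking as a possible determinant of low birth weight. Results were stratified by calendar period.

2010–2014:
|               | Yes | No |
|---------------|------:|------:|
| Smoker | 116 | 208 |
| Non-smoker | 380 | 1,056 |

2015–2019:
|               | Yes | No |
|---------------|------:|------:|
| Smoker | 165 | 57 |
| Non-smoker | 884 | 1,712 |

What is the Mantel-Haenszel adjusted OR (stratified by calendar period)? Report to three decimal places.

OR_MH = Σ(aᵢdᵢ/nᵢ) / Σ(bᵢcᵢ/nᵢ), where nᵢ is the stratum total.
Stratum 1 (2010–2014): n = 1760; a·d/n = 116·1056/1760 = 69.6000; b·c/n = 208·380/1760 = 44.9091
Stratum 2 (2015–2019): n = 2818; a·d/n = 165·1712/2818 = 100.2413; b·c/n = 57·884/2818 = 17.8808
OR_MH = (69.6000 + 100.2413) / (44.9091 + 17.8808) = 169.8413 / 62.7899 = 2.70492

2.705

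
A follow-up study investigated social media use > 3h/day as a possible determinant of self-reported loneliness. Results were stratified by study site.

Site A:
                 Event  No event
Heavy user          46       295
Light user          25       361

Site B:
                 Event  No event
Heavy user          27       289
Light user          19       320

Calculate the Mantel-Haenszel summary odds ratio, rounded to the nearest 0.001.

1.945

OR_MH = Σ(aᵢdᵢ/nᵢ) / Σ(bᵢcᵢ/nᵢ), where nᵢ is the stratum total.
Stratum 1 (Site A): n = 727; a·d/n = 46·361/727 = 22.8418; b·c/n = 295·25/727 = 10.1444
Stratum 2 (Site B): n = 655; a·d/n = 27·320/655 = 13.1908; b·c/n = 289·19/655 = 8.3832
OR_MH = (22.8418 + 13.1908) / (10.1444 + 8.3832) = 36.0327 / 18.5276 = 1.94481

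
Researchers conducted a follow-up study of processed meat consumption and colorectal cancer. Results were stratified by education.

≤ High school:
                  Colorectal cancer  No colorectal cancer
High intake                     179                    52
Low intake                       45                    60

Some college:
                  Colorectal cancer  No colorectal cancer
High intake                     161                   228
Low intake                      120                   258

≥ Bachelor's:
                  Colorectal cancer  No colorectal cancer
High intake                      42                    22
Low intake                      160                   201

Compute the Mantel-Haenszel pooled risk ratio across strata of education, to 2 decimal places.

RR_MH = Σ(aᵢ·n₀ᵢ/nᵢ) / Σ(cᵢ·n₁ᵢ/nᵢ), with n₁ᵢ = aᵢ+bᵢ (exposed), n₀ᵢ = cᵢ+dᵢ (unexposed), nᵢ = n₁ᵢ+n₀ᵢ.
Stratum 1 (≤ High school): n₁ = 231, n₀ = 105, n = 336; a·n₀/n = 179·105/336 = 55.9375; c·n₁/n = 45·231/336 = 30.9375
Stratum 2 (Some college): n₁ = 389, n₀ = 378, n = 767; a·n₀/n = 161·378/767 = 79.3455; c·n₁/n = 120·389/767 = 60.8605
Stratum 3 (≥ Bachelor's): n₁ = 64, n₀ = 361, n = 425; a·n₀/n = 42·361/425 = 35.6753; c·n₁/n = 160·64/425 = 24.0941
RR_MH = (55.9375 + 79.3455 + 35.6753) / (30.9375 + 60.8605 + 24.0941) = 170.9583 / 115.8921 = 1.47515

1.48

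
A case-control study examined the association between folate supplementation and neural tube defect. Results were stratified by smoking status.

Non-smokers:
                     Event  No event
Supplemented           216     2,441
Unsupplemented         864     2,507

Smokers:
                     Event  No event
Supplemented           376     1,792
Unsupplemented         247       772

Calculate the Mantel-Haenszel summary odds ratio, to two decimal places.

OR_MH = Σ(aᵢdᵢ/nᵢ) / Σ(bᵢcᵢ/nᵢ), where nᵢ is the stratum total.
Stratum 1 (Non-smokers): n = 6028; a·d/n = 216·2507/6028 = 89.8328; b·c/n = 2441·864/6028 = 349.8713
Stratum 2 (Smokers): n = 3187; a·d/n = 376·772/3187 = 91.0800; b·c/n = 1792·247/3187 = 138.8842
OR_MH = (89.8328 + 91.0800) / (349.8713 + 138.8842) = 180.9128 / 488.7555 = 0.37015

0.37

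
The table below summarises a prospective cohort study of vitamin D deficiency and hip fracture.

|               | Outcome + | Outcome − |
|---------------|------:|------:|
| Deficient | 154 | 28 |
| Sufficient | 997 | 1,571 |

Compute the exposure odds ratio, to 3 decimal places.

8.666

Cells: a = 154, b = 28, c = 997, d = 1571.
OR = (a·d)/(b·c) = (154 × 1571) / (28 × 997) = 241934 / 27916 = 8.66650
The odds of hip fracture are about 8.67 times as high in the deficient group.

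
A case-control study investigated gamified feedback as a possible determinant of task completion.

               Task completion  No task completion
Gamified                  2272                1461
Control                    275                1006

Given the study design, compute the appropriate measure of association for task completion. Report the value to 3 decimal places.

Cells: a = 2272, b = 1461, c = 275, d = 1006.
This is a case-control study: participants were sampled on outcome status, so risks in the source population cannot be estimated directly — relative risk is not valid here. The odds ratio is the appropriate measure.
OR = (a·d)/(b·c) = (2272 × 1006) / (1461 × 275) = 2285632 / 401775 = 5.68884

5.689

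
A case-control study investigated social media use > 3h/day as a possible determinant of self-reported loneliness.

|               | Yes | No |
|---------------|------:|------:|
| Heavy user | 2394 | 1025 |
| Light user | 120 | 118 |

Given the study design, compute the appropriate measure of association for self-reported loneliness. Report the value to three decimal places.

Cells: a = 2394, b = 1025, c = 120, d = 118.
This is a case-control study: participants were sampled on outcome status, so risks in the source population cannot be estimated directly — relative risk is not valid here. The odds ratio is the appropriate measure.
OR = (a·d)/(b·c) = (2394 × 118) / (1025 × 120) = 282492 / 123000 = 2.29668

2.297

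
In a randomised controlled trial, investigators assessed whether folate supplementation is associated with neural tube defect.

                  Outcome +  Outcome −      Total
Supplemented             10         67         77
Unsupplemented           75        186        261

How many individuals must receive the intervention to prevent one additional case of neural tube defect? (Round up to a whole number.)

7

Risk in treated group = 10/77 = 0.12987; risk in control = 75/261 = 0.28736.
Absolute risk reduction = 0.28736 − 0.12987 = 0.15749
NNT = 1 / ARR = 1 / 0.15749 = 6.350 → round up → 7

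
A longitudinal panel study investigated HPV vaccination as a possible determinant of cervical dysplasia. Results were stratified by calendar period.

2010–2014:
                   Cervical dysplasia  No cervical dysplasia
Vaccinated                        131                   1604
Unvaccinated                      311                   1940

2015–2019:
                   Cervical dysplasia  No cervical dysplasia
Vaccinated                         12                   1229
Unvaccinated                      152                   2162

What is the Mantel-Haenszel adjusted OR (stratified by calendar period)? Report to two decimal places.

OR_MH = Σ(aᵢdᵢ/nᵢ) / Σ(bᵢcᵢ/nᵢ), where nᵢ is the stratum total.
Stratum 1 (2010–2014): n = 3986; a·d/n = 131·1940/3986 = 63.7582; b·c/n = 1604·311/3986 = 125.1490
Stratum 2 (2015–2019): n = 3555; a·d/n = 12·2162/3555 = 7.2979; b·c/n = 1229·152/3555 = 52.5480
OR_MH = (63.7582 + 7.2979) / (125.1490 + 52.5480) = 71.0560 / 177.6970 = 0.39987

0.40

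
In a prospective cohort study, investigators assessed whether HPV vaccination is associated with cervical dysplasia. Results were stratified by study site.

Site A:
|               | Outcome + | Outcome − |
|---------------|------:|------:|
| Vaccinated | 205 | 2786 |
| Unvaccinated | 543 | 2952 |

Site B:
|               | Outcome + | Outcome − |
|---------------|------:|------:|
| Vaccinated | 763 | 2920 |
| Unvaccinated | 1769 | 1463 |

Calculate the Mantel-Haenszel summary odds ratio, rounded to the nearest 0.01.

OR_MH = Σ(aᵢdᵢ/nᵢ) / Σ(bᵢcᵢ/nᵢ), where nᵢ is the stratum total.
Stratum 1 (Site A): n = 6486; a·d/n = 205·2952/6486 = 93.3025; b·c/n = 2786·543/6486 = 233.2405
Stratum 2 (Site B): n = 6915; a·d/n = 763·1463/6915 = 161.4272; b·c/n = 2920·1769/6915 = 746.9964
OR_MH = (93.3025 + 161.4272) / (233.2405 + 746.9964) = 254.7297 / 980.2369 = 0.25987

0.26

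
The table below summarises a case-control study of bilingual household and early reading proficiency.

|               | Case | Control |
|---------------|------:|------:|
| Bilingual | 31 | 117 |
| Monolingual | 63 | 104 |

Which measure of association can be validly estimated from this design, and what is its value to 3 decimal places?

0.437

Cells: a = 31, b = 117, c = 63, d = 104.
This is a case-control study: participants were sampled on outcome status, so risks in the source population cannot be estimated directly — relative risk is not valid here. The odds ratio is the appropriate measure.
OR = (a·d)/(b·c) = (31 × 104) / (117 × 63) = 3224 / 7371 = 0.43739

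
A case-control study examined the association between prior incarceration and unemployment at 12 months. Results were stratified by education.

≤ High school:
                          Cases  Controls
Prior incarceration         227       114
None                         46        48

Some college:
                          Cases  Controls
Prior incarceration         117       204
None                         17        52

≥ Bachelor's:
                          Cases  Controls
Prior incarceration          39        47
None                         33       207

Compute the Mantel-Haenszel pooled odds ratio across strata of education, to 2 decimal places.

OR_MH = Σ(aᵢdᵢ/nᵢ) / Σ(bᵢcᵢ/nᵢ), where nᵢ is the stratum total.
Stratum 1 (≤ High school): n = 435; a·d/n = 227·48/435 = 25.0483; b·c/n = 114·46/435 = 12.0552
Stratum 2 (Some college): n = 390; a·d/n = 117·52/390 = 15.6000; b·c/n = 204·17/390 = 8.8923
Stratum 3 (≥ Bachelor's): n = 326; a·d/n = 39·207/326 = 24.7638; b·c/n = 47·33/326 = 4.7577
OR_MH = (25.0483 + 15.6000 + 24.7638) / (12.0552 + 8.8923 + 4.7577) = 65.4121 / 25.7051 = 2.54471

2.54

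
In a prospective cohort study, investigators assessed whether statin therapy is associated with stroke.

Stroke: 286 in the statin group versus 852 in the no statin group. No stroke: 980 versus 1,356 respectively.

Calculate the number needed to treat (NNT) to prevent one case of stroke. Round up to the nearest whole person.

7

Risk in treated group = 286/1266 = 0.22591; risk in control = 852/2208 = 0.38587.
Absolute risk reduction = 0.38587 − 0.22591 = 0.15996
NNT = 1 / ARR = 1 / 0.15996 = 6.252 → round up → 7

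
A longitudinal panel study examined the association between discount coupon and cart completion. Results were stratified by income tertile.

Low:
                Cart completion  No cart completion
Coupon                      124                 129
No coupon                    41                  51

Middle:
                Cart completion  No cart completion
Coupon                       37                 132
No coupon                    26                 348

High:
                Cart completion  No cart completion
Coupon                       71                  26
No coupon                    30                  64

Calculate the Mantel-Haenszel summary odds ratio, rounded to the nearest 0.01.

2.56

OR_MH = Σ(aᵢdᵢ/nᵢ) / Σ(bᵢcᵢ/nᵢ), where nᵢ is the stratum total.
Stratum 1 (Low): n = 345; a·d/n = 124·51/345 = 18.3304; b·c/n = 129·41/345 = 15.3304
Stratum 2 (Middle): n = 543; a·d/n = 37·348/543 = 23.7127; b·c/n = 132·26/543 = 6.3204
Stratum 3 (High): n = 191; a·d/n = 71·64/191 = 23.7906; b·c/n = 26·30/191 = 4.0838
OR_MH = (18.3304 + 23.7127 + 23.7906) / (15.3304 + 6.3204 + 4.0838) = 65.8337 / 25.7346 = 2.55817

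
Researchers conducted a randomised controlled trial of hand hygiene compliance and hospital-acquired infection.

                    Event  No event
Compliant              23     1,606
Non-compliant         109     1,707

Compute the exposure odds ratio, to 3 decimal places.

Cells: a = 23, b = 1606, c = 109, d = 1707.
OR = (a·d)/(b·c) = (23 × 1707) / (1606 × 109) = 39261 / 175054 = 0.22428
Exposure is associated with lower odds of hospital-acquired infection (OR = 0.22 < 1).

0.224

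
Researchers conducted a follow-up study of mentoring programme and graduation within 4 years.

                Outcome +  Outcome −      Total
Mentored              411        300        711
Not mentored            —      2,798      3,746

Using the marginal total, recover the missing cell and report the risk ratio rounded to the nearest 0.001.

The missing cell is in the unexposed row: 3746 − 2798 = 948.
So a = 411, b = 300, c = 948, d = 2798.
RR = [a/(a+b)] / [c/(c+d)] = (411/711) / (948/3746) = 0.57806/0.25307 = 2.28419

2.284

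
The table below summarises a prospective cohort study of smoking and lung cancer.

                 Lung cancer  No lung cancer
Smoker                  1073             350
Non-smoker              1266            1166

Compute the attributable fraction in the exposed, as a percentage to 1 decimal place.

31.0

Cells: a = 1073, b = 350, c = 1266, d = 1166.
Risk in exposed = 1073/1423 = 0.75404; risk in unexposed = 1266/2432 = 0.52056.
RR = 0.75404/0.52056 = 1.44852
AR% = (RR − 1)/RR × 100 = (1.44852 − 1)/1.44852 × 100 = 30.9640%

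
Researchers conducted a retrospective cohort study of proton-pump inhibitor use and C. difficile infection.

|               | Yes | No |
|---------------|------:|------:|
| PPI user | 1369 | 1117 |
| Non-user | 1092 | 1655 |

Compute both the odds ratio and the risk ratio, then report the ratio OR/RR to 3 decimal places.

Cells: a = 1369, b = 1117, c = 1092, d = 1655.
OR = (1369·1655)/(1117·1092) = 2265695/1219764 = 1.85749
Risk in exposed = 1369/2486 = 0.55068; risk in unexposed = 1092/2747 = 0.39752; RR = 1.38528
OR/RR = 1.85749 / 1.38528 = 1.34087
The outcome is not rare, so the OR lies further from 1 than the RR.

1.341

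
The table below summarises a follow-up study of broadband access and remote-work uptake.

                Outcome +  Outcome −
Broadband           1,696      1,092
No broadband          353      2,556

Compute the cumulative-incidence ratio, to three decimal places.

5.013

Cells: a = 1696, b = 1092, c = 353, d = 2556.
Risk in exposed = 1696/2788 = 0.60832; risk in unexposed = 353/2909 = 0.12135.
RR = 0.60832 / 0.12135 = 5.01305
The risk among the exposed is 5.01 times that among the unexposed.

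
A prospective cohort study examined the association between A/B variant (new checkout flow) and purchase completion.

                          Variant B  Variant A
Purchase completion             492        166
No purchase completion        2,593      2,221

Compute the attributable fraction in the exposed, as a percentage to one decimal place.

56.4

Reading the table with exposure as columns: a = 492 (Variant B, case), b = 2593 (Variant B, non-case), c = 166 (Variant A, case), d = 2221.
Risk in exposed = 492/3085 = 0.15948; risk in unexposed = 166/2387 = 0.06954.
RR = 0.15948/0.06954 = 2.29327
AR% = (RR − 1)/RR × 100 = (2.29327 − 1)/2.29327 × 100 = 56.3941%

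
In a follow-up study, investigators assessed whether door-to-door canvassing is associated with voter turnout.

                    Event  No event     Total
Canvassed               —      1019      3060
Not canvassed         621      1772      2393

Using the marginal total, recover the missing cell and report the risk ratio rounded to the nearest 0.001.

2.570

The missing cell is in the exposed row: 3060 − 1019 = 2041.
So a = 2041, b = 1019, c = 621, d = 1772.
RR = [a/(a+b)] / [c/(c+d)] = (2041/3060) / (621/2393) = 0.66699/0.25951 = 2.57023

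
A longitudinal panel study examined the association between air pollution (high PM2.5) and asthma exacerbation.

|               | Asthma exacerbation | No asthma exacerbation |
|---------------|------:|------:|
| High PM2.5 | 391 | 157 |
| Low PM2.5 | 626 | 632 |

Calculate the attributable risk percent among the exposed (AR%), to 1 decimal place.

Cells: a = 391, b = 157, c = 626, d = 632.
Risk in exposed = 391/548 = 0.71350; risk in unexposed = 626/1258 = 0.49762.
RR = 0.71350/0.49762 = 1.43385
AR% = (RR − 1)/RR × 100 = (1.43385 − 1)/1.43385 × 100 = 30.2575%

30.3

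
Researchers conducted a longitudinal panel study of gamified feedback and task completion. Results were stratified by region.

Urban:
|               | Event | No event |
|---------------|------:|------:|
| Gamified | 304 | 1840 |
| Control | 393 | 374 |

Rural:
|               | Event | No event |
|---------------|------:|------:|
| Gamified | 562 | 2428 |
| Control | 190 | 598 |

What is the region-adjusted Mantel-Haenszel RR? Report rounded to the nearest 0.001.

0.449

RR_MH = Σ(aᵢ·n₀ᵢ/nᵢ) / Σ(cᵢ·n₁ᵢ/nᵢ), with n₁ᵢ = aᵢ+bᵢ (exposed), n₀ᵢ = cᵢ+dᵢ (unexposed), nᵢ = n₁ᵢ+n₀ᵢ.
Stratum 1 (Urban): n₁ = 2144, n₀ = 767, n = 2911; a·n₀/n = 304·767/2911 = 80.0989; c·n₁/n = 393·2144/2911 = 289.4510
Stratum 2 (Rural): n₁ = 2990, n₀ = 788, n = 3778; a·n₀/n = 562·788/3778 = 117.2197; c·n₁/n = 190·2990/3778 = 150.3706
RR_MH = (80.0989 + 117.2197) / (289.4510 + 150.3706) = 197.3186 / 439.8216 = 0.44863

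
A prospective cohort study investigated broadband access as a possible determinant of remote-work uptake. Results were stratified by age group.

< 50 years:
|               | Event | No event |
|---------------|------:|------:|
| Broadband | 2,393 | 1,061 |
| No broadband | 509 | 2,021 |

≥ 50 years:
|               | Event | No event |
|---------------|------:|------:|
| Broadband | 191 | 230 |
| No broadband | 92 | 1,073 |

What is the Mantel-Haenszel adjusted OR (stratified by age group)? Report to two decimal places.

9.05

OR_MH = Σ(aᵢdᵢ/nᵢ) / Σ(bᵢcᵢ/nᵢ), where nᵢ is the stratum total.
Stratum 1 (< 50 years): n = 5984; a·d/n = 2393·2021/5984 = 808.1974; b·c/n = 1061·509/5984 = 90.2488
Stratum 2 (≥ 50 years): n = 1586; a·d/n = 191·1073/1586 = 129.2201; b·c/n = 230·92/1586 = 13.3417
OR_MH = (808.1974 + 129.2201) / (90.2488 + 13.3417) = 937.4174 / 103.5906 = 9.04925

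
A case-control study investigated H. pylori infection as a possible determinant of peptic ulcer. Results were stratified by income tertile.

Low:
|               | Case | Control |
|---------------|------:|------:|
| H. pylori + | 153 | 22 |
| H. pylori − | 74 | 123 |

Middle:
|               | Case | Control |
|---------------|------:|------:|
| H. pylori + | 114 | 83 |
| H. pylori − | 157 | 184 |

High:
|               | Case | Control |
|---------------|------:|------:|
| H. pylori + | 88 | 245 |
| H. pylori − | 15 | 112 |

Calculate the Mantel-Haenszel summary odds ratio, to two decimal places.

3.03

OR_MH = Σ(aᵢdᵢ/nᵢ) / Σ(bᵢcᵢ/nᵢ), where nᵢ is the stratum total.
Stratum 1 (Low): n = 372; a·d/n = 153·123/372 = 50.5887; b·c/n = 22·74/372 = 4.3763
Stratum 2 (Middle): n = 538; a·d/n = 114·184/538 = 38.9888; b·c/n = 83·157/538 = 24.2212
Stratum 3 (High): n = 460; a·d/n = 88·112/460 = 21.4261; b·c/n = 245·15/460 = 7.9891
OR_MH = (50.5887 + 38.9888 + 21.4261) / (4.3763 + 24.2212 + 7.9891) = 111.0036 / 36.5867 = 3.03399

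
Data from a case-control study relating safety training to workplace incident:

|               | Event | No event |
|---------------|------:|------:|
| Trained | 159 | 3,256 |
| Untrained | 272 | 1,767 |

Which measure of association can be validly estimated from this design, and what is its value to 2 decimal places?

Cells: a = 159, b = 3256, c = 272, d = 1767.
This is a case-control study: participants were sampled on outcome status, so risks in the source population cannot be estimated directly — relative risk is not valid here. The odds ratio is the appropriate measure.
OR = (a·d)/(b·c) = (159 × 1767) / (3256 × 272) = 280953 / 885632 = 0.31723

0.32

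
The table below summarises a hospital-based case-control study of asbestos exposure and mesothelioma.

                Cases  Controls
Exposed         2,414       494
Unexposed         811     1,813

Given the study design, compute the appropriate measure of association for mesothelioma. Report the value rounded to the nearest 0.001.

10.924

Cells: a = 2414, b = 494, c = 811, d = 1813.
This is a hospital-based case-control study: participants were sampled on outcome status, so risks in the source population cannot be estimated directly — relative risk is not valid here. The odds ratio is the appropriate measure.
OR = (a·d)/(b·c) = (2414 × 1813) / (494 × 811) = 4376582 / 400634 = 10.92414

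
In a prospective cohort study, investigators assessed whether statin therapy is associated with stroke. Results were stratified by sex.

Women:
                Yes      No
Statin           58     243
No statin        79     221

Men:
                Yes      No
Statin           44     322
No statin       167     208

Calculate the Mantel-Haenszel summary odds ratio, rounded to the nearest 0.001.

0.322

OR_MH = Σ(aᵢdᵢ/nᵢ) / Σ(bᵢcᵢ/nᵢ), where nᵢ is the stratum total.
Stratum 1 (Women): n = 601; a·d/n = 58·221/601 = 21.3278; b·c/n = 243·79/601 = 31.9418
Stratum 2 (Men): n = 741; a·d/n = 44·208/741 = 12.3509; b·c/n = 322·167/741 = 72.5695
OR_MH = (21.3278 + 12.3509) / (31.9418 + 72.5695) = 33.6787 / 104.5113 = 0.32225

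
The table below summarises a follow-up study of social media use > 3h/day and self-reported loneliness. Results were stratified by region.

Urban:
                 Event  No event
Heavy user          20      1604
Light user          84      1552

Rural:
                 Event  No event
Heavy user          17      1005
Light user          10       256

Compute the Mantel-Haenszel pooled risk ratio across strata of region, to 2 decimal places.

0.27

RR_MH = Σ(aᵢ·n₀ᵢ/nᵢ) / Σ(cᵢ·n₁ᵢ/nᵢ), with n₁ᵢ = aᵢ+bᵢ (exposed), n₀ᵢ = cᵢ+dᵢ (unexposed), nᵢ = n₁ᵢ+n₀ᵢ.
Stratum 1 (Urban): n₁ = 1624, n₀ = 1636, n = 3260; a·n₀/n = 20·1636/3260 = 10.0368; c·n₁/n = 84·1624/3260 = 41.8454
Stratum 2 (Rural): n₁ = 1022, n₀ = 266, n = 1288; a·n₀/n = 17·266/1288 = 3.5109; c·n₁/n = 10·1022/1288 = 7.9348
RR_MH = (10.0368 + 3.5109) / (41.8454 + 7.9348) = 13.5477 / 49.7802 = 0.27215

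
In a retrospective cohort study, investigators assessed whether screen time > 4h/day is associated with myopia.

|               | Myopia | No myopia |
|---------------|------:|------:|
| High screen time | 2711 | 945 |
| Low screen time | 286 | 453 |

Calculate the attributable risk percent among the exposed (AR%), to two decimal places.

Cells: a = 2711, b = 945, c = 286, d = 453.
Risk in exposed = 2711/3656 = 0.74152; risk in unexposed = 286/739 = 0.38701.
RR = 0.74152/0.38701 = 1.91603
AR% = (RR − 1)/RR × 100 = (1.91603 − 1)/1.91603 × 100 = 47.8087%

47.81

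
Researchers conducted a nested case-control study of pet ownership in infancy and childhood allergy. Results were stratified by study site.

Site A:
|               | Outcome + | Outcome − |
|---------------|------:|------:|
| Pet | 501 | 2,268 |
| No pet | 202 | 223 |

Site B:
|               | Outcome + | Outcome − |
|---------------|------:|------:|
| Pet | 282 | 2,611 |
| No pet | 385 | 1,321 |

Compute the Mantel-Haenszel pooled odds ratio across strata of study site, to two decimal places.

0.32

OR_MH = Σ(aᵢdᵢ/nᵢ) / Σ(bᵢcᵢ/nᵢ), where nᵢ is the stratum total.
Stratum 1 (Site A): n = 3194; a·d/n = 501·223/3194 = 34.9790; b·c/n = 2268·202/3194 = 143.4364
Stratum 2 (Site B): n = 4599; a·d/n = 282·1321/4599 = 81.0007; b·c/n = 2611·385/4599 = 218.5769
OR_MH = (34.9790 + 81.0007) / (143.4364 + 218.5769) = 115.9797 / 362.0133 = 0.32037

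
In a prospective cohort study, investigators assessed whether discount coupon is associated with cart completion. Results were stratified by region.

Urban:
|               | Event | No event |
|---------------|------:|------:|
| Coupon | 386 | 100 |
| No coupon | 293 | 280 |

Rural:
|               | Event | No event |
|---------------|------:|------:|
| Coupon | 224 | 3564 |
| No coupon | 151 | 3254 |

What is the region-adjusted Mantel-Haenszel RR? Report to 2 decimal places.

1.47

RR_MH = Σ(aᵢ·n₀ᵢ/nᵢ) / Σ(cᵢ·n₁ᵢ/nᵢ), with n₁ᵢ = aᵢ+bᵢ (exposed), n₀ᵢ = cᵢ+dᵢ (unexposed), nᵢ = n₁ᵢ+n₀ᵢ.
Stratum 1 (Urban): n₁ = 486, n₀ = 573, n = 1059; a·n₀/n = 386·573/1059 = 208.8555; c·n₁/n = 293·486/1059 = 134.4646
Stratum 2 (Rural): n₁ = 3788, n₀ = 3405, n = 7193; a·n₀/n = 224·3405/7193 = 106.0364; c·n₁/n = 151·3788/7193 = 79.5201
RR_MH = (208.8555 + 106.0364) / (134.4646 + 79.5201) = 314.8919 / 213.9847 = 1.47156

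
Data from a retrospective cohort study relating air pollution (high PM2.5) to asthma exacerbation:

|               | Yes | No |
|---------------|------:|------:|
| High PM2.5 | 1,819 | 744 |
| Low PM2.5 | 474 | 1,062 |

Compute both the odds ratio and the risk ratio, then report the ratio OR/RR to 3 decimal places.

Cells: a = 1819, b = 744, c = 474, d = 1062.
OR = (1819·1062)/(744·474) = 1931778/352656 = 5.47780
Risk in exposed = 1819/2563 = 0.70972; risk in unexposed = 474/1536 = 0.30859; RR = 2.29984
OR/RR = 5.47780 / 2.29984 = 2.38182
The outcome is not rare, so the OR lies further from 1 than the RR.

2.382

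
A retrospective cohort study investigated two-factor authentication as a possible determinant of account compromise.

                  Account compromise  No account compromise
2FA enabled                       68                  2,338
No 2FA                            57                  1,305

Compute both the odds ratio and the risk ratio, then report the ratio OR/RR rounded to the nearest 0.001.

0.986

Cells: a = 68, b = 2338, c = 57, d = 1305.
OR = (68·1305)/(2338·57) = 88740/133266 = 0.66589
Risk in exposed = 68/2406 = 0.02826; risk in unexposed = 57/1362 = 0.04185; RR = 0.67533
OR/RR = 0.66589 / 0.67533 = 0.98602
The outcome is rare in both groups, so OR ≈ RR (ratio near 1).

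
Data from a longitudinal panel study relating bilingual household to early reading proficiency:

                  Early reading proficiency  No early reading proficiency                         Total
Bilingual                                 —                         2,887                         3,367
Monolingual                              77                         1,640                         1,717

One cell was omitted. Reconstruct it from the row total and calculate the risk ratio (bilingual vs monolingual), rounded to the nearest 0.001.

The missing cell is in the exposed row: 3367 − 2887 = 480.
So a = 480, b = 2887, c = 77, d = 1640.
RR = [a/(a+b)] / [c/(c+d)] = (480/3367) / (77/1717) = 0.14256/0.04485 = 3.17891

3.179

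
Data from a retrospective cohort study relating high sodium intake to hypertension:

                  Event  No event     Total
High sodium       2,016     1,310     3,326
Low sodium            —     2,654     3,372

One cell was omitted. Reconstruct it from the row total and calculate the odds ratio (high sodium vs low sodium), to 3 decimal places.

5.688

The missing cell is in the unexposed row: 3372 − 2654 = 718.
So a = 2016, b = 1310, c = 718, d = 2654.
OR = (a·d)/(b·c) = (2016 × 2654) / (1310 × 718) = 5350464 / 940580 = 5.68847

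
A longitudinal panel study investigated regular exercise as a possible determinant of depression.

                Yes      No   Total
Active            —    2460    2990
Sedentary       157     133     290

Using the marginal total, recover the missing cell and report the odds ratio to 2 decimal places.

0.18

The missing cell is in the exposed row: 2990 − 2460 = 530.
So a = 530, b = 2460, c = 157, d = 133.
OR = (a·d)/(b·c) = (530 × 133) / (2460 × 157) = 70490 / 386220 = 0.18251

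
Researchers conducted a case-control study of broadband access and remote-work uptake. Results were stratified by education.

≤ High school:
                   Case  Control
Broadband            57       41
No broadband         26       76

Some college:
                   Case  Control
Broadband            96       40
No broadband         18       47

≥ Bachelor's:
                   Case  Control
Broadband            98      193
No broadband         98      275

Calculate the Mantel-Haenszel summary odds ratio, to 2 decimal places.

OR_MH = Σ(aᵢdᵢ/nᵢ) / Σ(bᵢcᵢ/nᵢ), where nᵢ is the stratum total.
Stratum 1 (≤ High school): n = 200; a·d/n = 57·76/200 = 21.6600; b·c/n = 41·26/200 = 5.3300
Stratum 2 (Some college): n = 201; a·d/n = 96·47/201 = 22.4478; b·c/n = 40·18/201 = 3.5821
Stratum 3 (≥ Bachelor's): n = 664; a·d/n = 98·275/664 = 40.5873; b·c/n = 193·98/664 = 28.4849
OR_MH = (21.6600 + 22.4478 + 40.5873) / (5.3300 + 3.5821 + 28.4849) = 84.6951 / 37.3970 = 2.26476

2.26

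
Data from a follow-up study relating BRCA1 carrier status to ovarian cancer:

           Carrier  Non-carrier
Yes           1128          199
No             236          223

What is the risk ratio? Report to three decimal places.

Reading the table with exposure as columns: a = 1128 (Carrier, case), b = 236 (Carrier, non-case), c = 199 (Non-carrier, case), d = 223.
Risk in exposed = 1128/1364 = 0.82698; risk in unexposed = 199/422 = 0.47156.
RR = 0.82698 / 0.47156 = 1.75370
The risk among the exposed is 1.75 times that among the unexposed.

1.754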